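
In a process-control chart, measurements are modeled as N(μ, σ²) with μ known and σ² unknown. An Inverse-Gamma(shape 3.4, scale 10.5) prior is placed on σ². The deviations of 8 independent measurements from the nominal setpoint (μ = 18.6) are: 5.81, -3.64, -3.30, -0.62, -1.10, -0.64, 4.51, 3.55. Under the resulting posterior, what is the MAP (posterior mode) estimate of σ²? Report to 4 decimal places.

6.7763

With known mean μ and an Inverse-Gamma(α, β) prior on σ², the Normal likelihood is conjugate: posterior is Inv-Gamma(α + n/2, β + Σ(xᵢ−μ)²/2).
Σ(xᵢ−μ)² = (5.81)² + (-3.64)² + (-3.30)² + (-0.62)² + (-1.10)² + (-0.64)² + (4.51)² + (3.55)² = 92.8423.
Posterior: Inv-Gamma(3.4 + 8/2, 10.5 + 92.8423/2) = Inv-Gamma(7.40, 56.92115).
Mode = β/(α+1) = 56.92115/8.40 = 6.7763.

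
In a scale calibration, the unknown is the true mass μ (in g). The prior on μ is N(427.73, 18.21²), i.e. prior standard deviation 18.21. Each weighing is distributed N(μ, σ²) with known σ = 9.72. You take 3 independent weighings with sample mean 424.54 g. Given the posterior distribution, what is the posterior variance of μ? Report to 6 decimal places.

For Normal data with known variance σ², a Normal(μ₀, σ₀²) prior on μ is conjugate. Posterior precision = 1/σ₀² + n/σ²; posterior mean is the precision-weighted average of μ₀ and x̄.
σ₀² = 18.21² = 331.6041, σ² = 9.72² = 94.4784; σ² + n·σ₀² = 94.4784 + 3·331.6041 = 1089.2907.
Posterior precision = 1/σ₀² + n/σ² = 1/331.6041 + 3/94.4784 = (σ² + n·σ₀²)/(σ₀²σ²) = 1089.2907/(331.6041·94.4784); posterior variance σₙ² = σ₀²σ²/(σ² + n·σ₀²) = 331.6041·94.4784/1089.2907 = 28.761308.

28.761308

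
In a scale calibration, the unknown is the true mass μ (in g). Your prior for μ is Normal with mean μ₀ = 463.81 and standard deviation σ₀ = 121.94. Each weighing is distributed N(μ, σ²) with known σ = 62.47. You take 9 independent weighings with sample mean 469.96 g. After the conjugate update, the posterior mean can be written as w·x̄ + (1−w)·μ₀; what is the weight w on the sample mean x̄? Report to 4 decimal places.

0.9717

For Normal data with known variance σ², a Normal(μ₀, σ₀²) prior on μ is conjugate. Posterior precision = 1/σ₀² + n/σ²; posterior mean is the precision-weighted average of μ₀ and x̄.
σ₀² = 121.94² = 14869.3636, σ² = 62.47² = 3902.5009. Prior precision 1/σ₀² = 1/14869.3636; data precision n/σ² = 9/3902.5009.
w = (n/σ²)/(1/σ₀² + n/σ²) = n·σ₀²/(σ² + n·σ₀²) = 9·14869.3636/(3902.5009 + 9·14869.3636) = 133824.2724/137726.7733 = 0.9717.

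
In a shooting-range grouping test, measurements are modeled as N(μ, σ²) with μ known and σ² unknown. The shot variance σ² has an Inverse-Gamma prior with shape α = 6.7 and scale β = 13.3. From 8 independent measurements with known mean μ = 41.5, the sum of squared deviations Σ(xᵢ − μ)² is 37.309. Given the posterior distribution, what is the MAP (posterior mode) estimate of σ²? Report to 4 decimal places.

2.7312

With known mean μ and an Inverse-Gamma(α, β) prior on σ², the Normal likelihood is conjugate: posterior is Inv-Gamma(α + n/2, β + Σ(xᵢ−μ)²/2).
Posterior: Inv-Gamma(6.7 + 8/2, 13.3 + 37.309/2) = Inv-Gamma(10.70, 31.9545).
Mode = β/(α+1) = 31.9545/11.70 = 2.7312.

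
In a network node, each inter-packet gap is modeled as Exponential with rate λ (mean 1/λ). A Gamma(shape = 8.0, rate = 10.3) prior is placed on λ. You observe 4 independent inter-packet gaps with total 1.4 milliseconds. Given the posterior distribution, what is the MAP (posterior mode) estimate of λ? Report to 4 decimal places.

With a Gamma(shape α, rate β) prior on the exponential rate λ, the posterior after n observations with total T = Σxᵢ is Gamma(α+n, β+T).
Posterior: Gamma(8.0+4, 10.3+1.4) = Gamma(12.0, 11.7).
Mode = (α−1)/β = 0.9402.

0.9402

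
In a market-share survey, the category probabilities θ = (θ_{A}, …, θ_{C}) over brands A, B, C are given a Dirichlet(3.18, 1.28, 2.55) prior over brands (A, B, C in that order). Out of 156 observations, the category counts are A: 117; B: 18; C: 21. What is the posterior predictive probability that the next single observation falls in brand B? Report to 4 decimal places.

The Dirichlet prior is conjugate to the Multinomial likelihood: each posterior αⱼ = prior αⱼ + observed count nⱼ.
Posterior concentration: (120.18, 19.28, 23.55), total = 163.01.
P(next = B | data) = α_{B}/Σα = 0.1183.

0.1183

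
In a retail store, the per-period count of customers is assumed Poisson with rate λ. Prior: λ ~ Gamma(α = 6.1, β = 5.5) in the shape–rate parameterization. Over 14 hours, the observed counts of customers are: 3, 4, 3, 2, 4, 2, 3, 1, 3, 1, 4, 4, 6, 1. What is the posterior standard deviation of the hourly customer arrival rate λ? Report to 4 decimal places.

0.3519

With a Gamma(shape α, rate β) prior, the Poisson likelihood is conjugate: the posterior is Gamma(α + ΣXᵢ, β + n).
Sum of counts S = 41 over n = 14 hours.
Posterior: Gamma(α+S, β+n) = Gamma(6.1+41, 5.5+14) = Gamma(47.1, 19.5).
SD = √α/β = √47.1/19.5 = 0.3519.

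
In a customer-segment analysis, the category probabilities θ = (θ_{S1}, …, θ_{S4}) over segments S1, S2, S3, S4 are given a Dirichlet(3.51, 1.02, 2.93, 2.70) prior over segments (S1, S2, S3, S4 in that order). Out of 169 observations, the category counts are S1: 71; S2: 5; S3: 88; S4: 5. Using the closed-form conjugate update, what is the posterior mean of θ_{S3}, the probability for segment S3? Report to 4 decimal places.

0.5075

The Dirichlet prior is conjugate to the Multinomial likelihood: each posterior αⱼ = prior αⱼ + observed count nⱼ.
Posterior concentration: (74.51, 6.02, 90.93, 7.70), total = 179.16.
E[θ_{S3}|data] = α_{S3}/Σα = 90.93/179.16 = 0.5075.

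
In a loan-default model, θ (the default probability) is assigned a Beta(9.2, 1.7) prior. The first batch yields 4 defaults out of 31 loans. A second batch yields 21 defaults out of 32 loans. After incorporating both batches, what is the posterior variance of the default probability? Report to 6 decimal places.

The Beta prior is conjugate to a Binomial/Bernoulli likelihood; the update adds successes to α and failures to β.
After batch 1: Beta(9.2+4, 1.7+27) = Beta(13.2, 28.7).
After batch 2: Beta(13.2+21, 28.7+11) = Beta(34.2, 39.7).
Var = αβ/((α+β)²(α+β+1)) = 34.2·39.7/(73.9²·74.9) = 0.003319.

0.003319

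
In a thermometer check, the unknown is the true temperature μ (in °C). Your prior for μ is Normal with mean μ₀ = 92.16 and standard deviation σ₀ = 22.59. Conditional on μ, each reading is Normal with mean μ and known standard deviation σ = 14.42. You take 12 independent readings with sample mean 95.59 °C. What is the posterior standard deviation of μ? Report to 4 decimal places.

For Normal data with known variance σ², a Normal(μ₀, σ₀²) prior on μ is conjugate. Posterior precision = 1/σ₀² + n/σ²; posterior mean is the precision-weighted average of μ₀ and x̄.
σ₀² = 22.59² = 510.3081, σ² = 14.42² = 207.9364; σ² + n·σ₀² = 207.9364 + 12·510.3081 = 6331.6336.
Posterior precision = 1/σ₀² + n/σ² = 1/510.3081 + 12/207.9364 = (σ² + n·σ₀²)/(σ₀²σ²) = 6331.6336/(510.3081·207.9364); posterior variance σₙ² = σ₀²σ²/(σ² + n·σ₀²) = 510.3081·207.9364/6331.6336 = 16.758966.
Posterior SD = √σₙ² = √(510.3081·207.9364/6331.6336) = 4.0938.

4.0938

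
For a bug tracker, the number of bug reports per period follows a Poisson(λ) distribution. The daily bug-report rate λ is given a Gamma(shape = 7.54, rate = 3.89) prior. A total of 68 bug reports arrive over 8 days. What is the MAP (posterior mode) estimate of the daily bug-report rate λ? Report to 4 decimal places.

With a Gamma(shape α, rate β) prior, the Poisson likelihood is conjugate: the posterior is Gamma(α + ΣXᵢ, β + n).
Posterior: Gamma(α+S, β+n) = Gamma(7.54+68, 3.89+8) = Gamma(75.54, 11.89).
Mode of Gamma(α,β) for α≥1 is (α−1)/β = 74.54/11.89 = 6.2691.

6.2691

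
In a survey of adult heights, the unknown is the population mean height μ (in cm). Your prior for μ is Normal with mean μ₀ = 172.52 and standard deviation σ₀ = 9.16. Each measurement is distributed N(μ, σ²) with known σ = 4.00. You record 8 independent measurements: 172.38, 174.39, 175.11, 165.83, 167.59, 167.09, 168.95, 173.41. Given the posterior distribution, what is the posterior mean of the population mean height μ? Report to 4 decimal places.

170.6386

For Normal data with known variance σ², a Normal(μ₀, σ₀²) prior on μ is conjugate. Posterior precision = 1/σ₀² + n/σ²; posterior mean is the precision-weighted average of μ₀ and x̄.
Σxᵢ = 172.38 + 174.39 + 175.11 + 165.83 + 167.59 + 167.09 + 168.95 + 173.41 = 1364.75, so n·x̄ = 1364.75.
σ₀² = 9.16² = 83.9056, σ² = 4.00² = 16; σ² + n·σ₀² = 16 + 8·83.9056 = 687.2448.
Posterior mean = (μ₀/σ₀² + n·x̄/σ²)/(1/σ₀² + n/σ²) = (σ²·μ₀ + σ₀²·n·x̄)/(σ² + n·σ₀²) = (16·172.52 + 83.9056·1364.75)/687.2448 = 117270.4876/687.2448 = 170.6386.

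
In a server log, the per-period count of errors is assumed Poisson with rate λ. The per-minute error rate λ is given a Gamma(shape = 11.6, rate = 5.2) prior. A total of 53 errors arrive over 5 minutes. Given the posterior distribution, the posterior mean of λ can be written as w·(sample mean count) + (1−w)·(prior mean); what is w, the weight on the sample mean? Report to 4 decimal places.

With a Gamma(shape α, rate β) prior, the Poisson likelihood is conjugate: the posterior is Gamma(α + ΣXᵢ, β + n).
Posterior mean = (α₀+S)/(β₀+n) = [n/(β₀+n)]·(S/n) + [β₀/(β₀+n)]·(α₀/β₀), so only n and β₀ enter the weight.
Weight on data w = n/(β₀+n) = 5/(5.2+5) = 5/10.2 = 0.4902.

0.4902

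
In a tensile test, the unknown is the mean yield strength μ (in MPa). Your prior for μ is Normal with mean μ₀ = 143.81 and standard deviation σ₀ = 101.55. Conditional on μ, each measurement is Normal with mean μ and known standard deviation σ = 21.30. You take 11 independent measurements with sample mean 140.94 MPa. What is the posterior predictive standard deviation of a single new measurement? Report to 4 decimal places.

22.2434

For Normal data with known variance σ², a Normal(μ₀, σ₀²) prior on μ is conjugate. Posterior precision = 1/σ₀² + n/σ²; posterior mean is the precision-weighted average of μ₀ and x̄.
σ₀² = 101.55² = 10312.4025, σ² = 21.30² = 453.69; σ² + n·σ₀² = 453.69 + 11·10312.4025 = 113890.1175.
Posterior precision = 1/σ₀² + n/σ² = 1/10312.4025 + 11/453.69 = (σ² + n·σ₀²)/(σ₀²σ²) = 113890.1175/(10312.4025·453.69); posterior variance σₙ² = σ₀²σ²/(σ² + n·σ₀²) = 10312.4025·453.69/113890.1175 = 41.080245.
Predictive variance for one new observation = σₙ² + σ² = 10312.4025·453.69/113890.1175 + 453.69 = σ²·(σ₀² + 113890.1175)/113890.1175 = 453.69·124202.52/113890.1175 = 494.770245; SD = √(453.69·124202.52/113890.1175) = 22.2434.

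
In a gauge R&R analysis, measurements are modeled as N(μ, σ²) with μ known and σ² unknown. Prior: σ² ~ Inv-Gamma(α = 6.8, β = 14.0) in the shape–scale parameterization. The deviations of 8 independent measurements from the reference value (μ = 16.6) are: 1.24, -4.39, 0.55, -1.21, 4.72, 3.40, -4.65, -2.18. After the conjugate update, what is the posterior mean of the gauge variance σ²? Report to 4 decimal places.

5.6525

With known mean μ and an Inverse-Gamma(α, β) prior on σ², the Normal likelihood is conjugate: posterior is Inv-Gamma(α + n/2, β + Σ(xᵢ−μ)²/2).
Σ(xᵢ−μ)² = (1.24)² + (-4.39)² + (0.55)² + (-1.21)² + (4.72)² + (3.40)² + (-4.65)² + (-2.18)² = 82.7896.
Posterior: Inv-Gamma(6.8 + 8/2, 14.0 + 82.7896/2) = Inv-Gamma(10.80, 55.39480).
E[σ²|data] = β/(α−1) = 55.39480/9.80 = 5.6525.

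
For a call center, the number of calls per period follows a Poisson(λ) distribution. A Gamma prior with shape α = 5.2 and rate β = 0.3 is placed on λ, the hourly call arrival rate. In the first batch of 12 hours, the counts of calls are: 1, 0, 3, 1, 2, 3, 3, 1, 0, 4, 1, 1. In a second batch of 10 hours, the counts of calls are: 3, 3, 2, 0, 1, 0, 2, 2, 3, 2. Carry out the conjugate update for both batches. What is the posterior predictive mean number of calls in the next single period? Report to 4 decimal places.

With a Gamma(shape α, rate β) prior, the Poisson likelihood is conjugate: the posterior is Gamma(α + ΣXᵢ, β + n).
Batch 1: sum of counts S = 20 over n = 12 hours.
After batch 1: Gamma(α+S, β+n) = Gamma(5.2+20, 0.3+12) = Gamma(25.2, 12.3).
Batch 2: sum of counts S = 18 over n = 10 hours.
After batch 2: Gamma(α+S, β+n) = Gamma(25.2+18, 12.3+10) = Gamma(43.2, 22.3).
The predictive distribution for one future period is NegBinom with mean α/β = 1.9372.

1.9372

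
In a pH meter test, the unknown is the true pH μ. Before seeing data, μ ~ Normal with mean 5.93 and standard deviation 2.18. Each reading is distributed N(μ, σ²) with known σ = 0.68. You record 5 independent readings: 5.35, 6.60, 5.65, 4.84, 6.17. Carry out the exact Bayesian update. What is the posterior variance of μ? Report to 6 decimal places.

For Normal data with known variance σ², a Normal(μ₀, σ₀²) prior on μ is conjugate. Posterior precision = 1/σ₀² + n/σ²; posterior mean is the precision-weighted average of μ₀ and x̄.
σ₀² = 2.18² = 4.7524, σ² = 0.68² = 0.4624; σ² + n·σ₀² = 0.4624 + 5·4.7524 = 24.2244.
Posterior precision = 1/σ₀² + n/σ² = 1/4.7524 + 5/0.4624 = (σ² + n·σ₀²)/(σ₀²σ²) = 24.2244/(4.7524·0.4624); posterior variance σₙ² = σ₀²σ²/(σ² + n·σ₀²) = 4.7524·0.4624/24.2244 = 0.090715.

0.090715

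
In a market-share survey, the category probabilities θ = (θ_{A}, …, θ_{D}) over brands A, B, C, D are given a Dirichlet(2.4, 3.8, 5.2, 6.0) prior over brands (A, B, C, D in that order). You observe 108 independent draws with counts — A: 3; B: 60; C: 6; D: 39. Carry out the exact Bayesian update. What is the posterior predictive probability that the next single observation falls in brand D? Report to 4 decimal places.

The Dirichlet prior is conjugate to the Multinomial likelihood: each posterior αⱼ = prior αⱼ + observed count nⱼ.
Posterior concentration: (5.4, 63.8, 11.2, 45.0), total = 125.4.
P(next = D | data) = α_{D}/Σα = 0.3589.

0.3589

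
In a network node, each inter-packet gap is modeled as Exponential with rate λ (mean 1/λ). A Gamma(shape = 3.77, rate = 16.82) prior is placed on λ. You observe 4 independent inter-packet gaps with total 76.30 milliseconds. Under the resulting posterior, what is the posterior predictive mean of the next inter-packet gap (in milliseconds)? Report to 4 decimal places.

With a Gamma(shape α, rate β) prior on the exponential rate λ, the posterior after n observations with total T = Σxᵢ is Gamma(α+n, β+T).
Posterior: Gamma(3.77+4, 16.82+76.30) = Gamma(7.77, 93.12).
The predictive distribution for the next observation is Lomax; its mean is β/(α−1) = 93.12/6.77 = 13.7548.

13.7548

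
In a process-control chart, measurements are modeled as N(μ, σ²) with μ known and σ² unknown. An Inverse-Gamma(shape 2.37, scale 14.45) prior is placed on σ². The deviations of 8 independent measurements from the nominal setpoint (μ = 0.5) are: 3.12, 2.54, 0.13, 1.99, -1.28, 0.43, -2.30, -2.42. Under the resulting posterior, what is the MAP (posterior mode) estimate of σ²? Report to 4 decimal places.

4.2085

With known mean μ and an Inverse-Gamma(α, β) prior on σ², the Normal likelihood is conjugate: posterior is Inv-Gamma(α + n/2, β + Σ(xᵢ−μ)²/2).
Σ(xᵢ−μ)² = (3.12)² + (2.54)² + (0.13)² + (1.99)² + (-1.28)² + (0.43)² + (-2.30)² + (-2.42)² = 33.1327.
Posterior: Inv-Gamma(2.37 + 8/2, 14.45 + 33.1327/2) = Inv-Gamma(6.37, 31.01635).
Mode = β/(α+1) = 31.01635/7.37 = 4.2085.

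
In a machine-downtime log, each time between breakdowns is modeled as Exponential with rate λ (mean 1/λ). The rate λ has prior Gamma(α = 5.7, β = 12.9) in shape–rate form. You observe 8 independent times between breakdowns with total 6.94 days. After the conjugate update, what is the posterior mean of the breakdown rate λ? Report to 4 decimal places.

With a Gamma(shape α, rate β) prior on the exponential rate λ, the posterior after n observations with total T = Σxᵢ is Gamma(α+n, β+T).
Posterior: Gamma(5.7+8, 12.9+6.94) = Gamma(13.7, 19.84).
Posterior mean of λ = α/β = 13.7/19.84 = 0.6905.

0.6905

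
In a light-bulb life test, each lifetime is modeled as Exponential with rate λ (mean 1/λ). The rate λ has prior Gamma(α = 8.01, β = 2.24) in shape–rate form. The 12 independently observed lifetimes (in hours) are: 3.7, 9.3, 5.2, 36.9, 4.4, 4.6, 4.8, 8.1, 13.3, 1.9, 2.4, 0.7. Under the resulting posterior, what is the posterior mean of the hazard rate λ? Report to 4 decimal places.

With a Gamma(shape α, rate β) prior on the exponential rate λ, the posterior after n observations with total T = Σxᵢ is Gamma(α+n, β+T).
Sum of observations T = 95.3 hours; n = 12.
Posterior: Gamma(8.01+12, 2.24+95.3) = Gamma(20.01, 97.54).
Posterior mean of λ = α/β = 20.01/97.54 = 0.2051.

0.2051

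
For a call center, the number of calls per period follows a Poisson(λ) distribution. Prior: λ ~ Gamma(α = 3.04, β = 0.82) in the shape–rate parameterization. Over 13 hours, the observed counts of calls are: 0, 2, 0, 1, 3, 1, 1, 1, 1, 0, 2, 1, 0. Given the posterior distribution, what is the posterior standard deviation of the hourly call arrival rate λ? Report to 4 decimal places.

With a Gamma(shape α, rate β) prior, the Poisson likelihood is conjugate: the posterior is Gamma(α + ΣXᵢ, β + n).
Sum of counts S = 13 over n = 13 hours.
Posterior: Gamma(α+S, β+n) = Gamma(3.04+13, 0.82+13) = Gamma(16.04, 13.82).
SD = √α/β = √16.04/13.82 = 0.2898.

0.2898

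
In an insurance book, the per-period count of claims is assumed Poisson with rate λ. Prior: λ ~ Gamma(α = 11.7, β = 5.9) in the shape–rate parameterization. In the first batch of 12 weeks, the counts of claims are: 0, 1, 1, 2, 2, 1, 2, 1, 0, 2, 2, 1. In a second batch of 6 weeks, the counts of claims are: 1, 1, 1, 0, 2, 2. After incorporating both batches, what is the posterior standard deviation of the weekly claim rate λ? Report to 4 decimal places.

0.2429

With a Gamma(shape α, rate β) prior, the Poisson likelihood is conjugate: the posterior is Gamma(α + ΣXᵢ, β + n).
Batch 1: sum of counts S = 15 over n = 12 weeks.
After batch 1: Gamma(α+S, β+n) = Gamma(11.7+15, 5.9+12) = Gamma(26.7, 17.9).
Batch 2: sum of counts S = 7 over n = 6 weeks.
After batch 2: Gamma(α+S, β+n) = Gamma(26.7+7, 17.9+6) = Gamma(33.7, 23.9).
SD = √α/β = √33.7/23.9 = 0.2429.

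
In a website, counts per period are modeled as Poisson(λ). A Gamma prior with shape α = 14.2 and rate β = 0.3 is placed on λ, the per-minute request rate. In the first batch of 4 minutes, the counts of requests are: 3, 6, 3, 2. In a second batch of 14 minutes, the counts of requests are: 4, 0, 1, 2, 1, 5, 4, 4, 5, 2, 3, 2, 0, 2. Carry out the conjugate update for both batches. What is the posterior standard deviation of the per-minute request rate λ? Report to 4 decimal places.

0.4344

With a Gamma(shape α, rate β) prior, the Poisson likelihood is conjugate: the posterior is Gamma(α + ΣXᵢ, β + n).
Batch 1: sum of counts S = 14 over n = 4 minutes.
After batch 1: Gamma(α+S, β+n) = Gamma(14.2+14, 0.3+4) = Gamma(28.2, 4.3).
Batch 2: sum of counts S = 35 over n = 14 minutes.
After batch 2: Gamma(α+S, β+n) = Gamma(28.2+35, 4.3+14) = Gamma(63.2, 18.3).
SD = √α/β = √63.2/18.3 = 0.4344.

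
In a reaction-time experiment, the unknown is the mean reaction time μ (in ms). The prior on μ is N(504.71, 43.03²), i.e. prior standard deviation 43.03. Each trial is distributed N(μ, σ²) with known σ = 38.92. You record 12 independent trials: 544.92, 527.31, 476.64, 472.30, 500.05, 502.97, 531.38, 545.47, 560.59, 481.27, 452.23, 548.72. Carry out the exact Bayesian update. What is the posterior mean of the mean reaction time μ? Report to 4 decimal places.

511.5230

For Normal data with known variance σ², a Normal(μ₀, σ₀²) prior on μ is conjugate. Posterior precision = 1/σ₀² + n/σ²; posterior mean is the precision-weighted average of μ₀ and x̄.
Σxᵢ = 544.92 + 527.31 + 476.64 + 472.30 + 500.05 + 502.97 + 531.38 + 545.47 + 560.59 + 481.27 + 452.23 + 548.72 = 6143.85, so n·x̄ = 6143.85.
σ₀² = 43.03² = 1851.5809, σ² = 38.92² = 1514.7664; σ² + n·σ₀² = 1514.7664 + 12·1851.5809 = 23733.7372.
Posterior mean = (μ₀/σ₀² + n·x̄/σ²)/(1/σ₀² + n/σ²) = (σ²·μ₀ + σ₀²·n·x̄)/(σ² + n·σ₀²) = (1514.7664·504.71 + 1851.5809·6143.85)/23733.7372 = 12140353.062209/23733.7372 = 511.5230.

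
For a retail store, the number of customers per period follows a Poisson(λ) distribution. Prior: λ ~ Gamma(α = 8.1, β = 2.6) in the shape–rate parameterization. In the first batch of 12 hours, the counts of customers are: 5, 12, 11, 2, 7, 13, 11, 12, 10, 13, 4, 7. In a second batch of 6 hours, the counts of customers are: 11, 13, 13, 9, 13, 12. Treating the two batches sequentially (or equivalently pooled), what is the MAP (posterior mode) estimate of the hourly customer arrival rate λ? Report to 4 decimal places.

With a Gamma(shape α, rate β) prior, the Poisson likelihood is conjugate: the posterior is Gamma(α + ΣXᵢ, β + n).
Batch 1: sum of counts S = 107 over n = 12 hours.
After batch 1: Gamma(α+S, β+n) = Gamma(8.1+107, 2.6+12) = Gamma(115.1, 14.6).
Batch 2: sum of counts S = 71 over n = 6 hours.
After batch 2: Gamma(α+S, β+n) = Gamma(115.1+71, 14.6+6) = Gamma(186.1, 20.6).
Mode of Gamma(α,β) for α≥1 is (α−1)/β = 185.1/20.6 = 8.9854.

8.9854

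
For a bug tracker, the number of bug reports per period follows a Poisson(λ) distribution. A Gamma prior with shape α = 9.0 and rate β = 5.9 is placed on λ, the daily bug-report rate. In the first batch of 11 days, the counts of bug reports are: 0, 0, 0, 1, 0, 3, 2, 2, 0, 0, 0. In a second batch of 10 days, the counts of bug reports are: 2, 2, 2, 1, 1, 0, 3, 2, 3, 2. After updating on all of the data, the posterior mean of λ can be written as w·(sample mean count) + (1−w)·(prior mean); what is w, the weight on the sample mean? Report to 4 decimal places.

0.7807

With a Gamma(shape α, rate β) prior, the Poisson likelihood is conjugate: the posterior is Gamma(α + ΣXᵢ, β + n).
Total number of days: n = 11 + 10 = 21.
Posterior mean = (α₀+S)/(β₀+n) = [n/(β₀+n)]·(S/n) + [β₀/(β₀+n)]·(α₀/β₀), so only n and β₀ enter the weight.
Weight on data w = n/(β₀+n) = 21/(5.9+21) = 21/26.9 = 0.7807.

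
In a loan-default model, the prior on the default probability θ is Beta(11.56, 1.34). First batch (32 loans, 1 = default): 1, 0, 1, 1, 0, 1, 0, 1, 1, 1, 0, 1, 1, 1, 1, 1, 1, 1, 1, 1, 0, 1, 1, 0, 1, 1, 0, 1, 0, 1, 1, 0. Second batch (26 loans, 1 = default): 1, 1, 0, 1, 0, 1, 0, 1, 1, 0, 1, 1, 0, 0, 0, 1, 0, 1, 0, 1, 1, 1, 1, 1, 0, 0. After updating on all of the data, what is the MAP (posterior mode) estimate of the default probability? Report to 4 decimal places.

The Beta prior is conjugate to a Binomial/Bernoulli likelihood; the update adds successes to α and failures to β.
After batch 1: Beta(11.56+23, 1.34+9) = Beta(34.56, 10.34).
After batch 2: Beta(34.56+15, 10.34+11) = Beta(49.56, 21.34).
Mode of Beta(a,b) for a,b>1 is (a−1)/(a+b−2) = 48.56/68.90 = 0.7048.

0.7048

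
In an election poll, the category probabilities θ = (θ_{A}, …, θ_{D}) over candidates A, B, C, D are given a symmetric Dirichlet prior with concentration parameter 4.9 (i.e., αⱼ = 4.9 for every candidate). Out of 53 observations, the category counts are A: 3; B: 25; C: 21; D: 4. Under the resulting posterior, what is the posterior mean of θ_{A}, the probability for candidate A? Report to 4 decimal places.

The Dirichlet prior is conjugate to the Multinomial likelihood: each posterior αⱼ = prior αⱼ + observed count nⱼ.
Posterior concentration: (7.9, 29.9, 25.9, 8.9), total = 72.6.
E[θ_{A}|data] = α_{A}/Σα = 7.9/72.6 = 0.1088.

0.1088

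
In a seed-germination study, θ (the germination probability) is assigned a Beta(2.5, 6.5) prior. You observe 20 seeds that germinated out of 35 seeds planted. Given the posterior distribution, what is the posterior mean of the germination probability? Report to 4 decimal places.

The Beta prior is conjugate to a Binomial/Bernoulli likelihood; the update adds successes to α and failures to β.
Posterior: Beta(α+k, β+n−k) = Beta(2.5+20, 6.5+15) = Beta(22.5, 21.5).
Posterior mean = α/(α+β) = 22.5/44.0 = 0.5114.

0.5114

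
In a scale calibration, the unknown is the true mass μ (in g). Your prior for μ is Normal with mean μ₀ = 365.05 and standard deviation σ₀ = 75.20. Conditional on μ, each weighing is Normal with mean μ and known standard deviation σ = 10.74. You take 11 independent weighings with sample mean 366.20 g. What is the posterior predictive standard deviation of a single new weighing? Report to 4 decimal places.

For Normal data with known variance σ², a Normal(μ₀, σ₀²) prior on μ is conjugate. Posterior precision = 1/σ₀² + n/σ²; posterior mean is the precision-weighted average of μ₀ and x̄.
σ₀² = 75.20² = 5655.04, σ² = 10.74² = 115.3476; σ² + n·σ₀² = 115.3476 + 11·5655.04 = 62320.7876.
Posterior precision = 1/σ₀² + n/σ² = 1/5655.04 + 11/115.3476 = (σ² + n·σ₀²)/(σ₀²σ²) = 62320.7876/(5655.04·115.3476); posterior variance σₙ² = σ₀²σ²/(σ² + n·σ₀²) = 5655.04·115.3476/62320.7876 = 10.466737.
Predictive variance for one new observation = σₙ² + σ² = 5655.04·115.3476/62320.7876 + 115.3476 = σ²·(σ₀² + 62320.7876)/62320.7876 = 115.3476·67975.8276/62320.7876 = 125.814337; SD = √(115.3476·67975.8276/62320.7876) = 11.2167.

11.2167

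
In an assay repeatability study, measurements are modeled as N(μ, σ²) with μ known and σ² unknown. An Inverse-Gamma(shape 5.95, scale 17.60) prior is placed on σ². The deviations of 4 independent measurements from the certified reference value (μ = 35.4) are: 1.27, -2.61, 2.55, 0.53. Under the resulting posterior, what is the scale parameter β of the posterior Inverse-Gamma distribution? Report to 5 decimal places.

25.20420

With known mean μ and an Inverse-Gamma(α, β) prior on σ², the Normal likelihood is conjugate: posterior is Inv-Gamma(α + n/2, β + Σ(xᵢ−μ)²/2).
Σ(xᵢ−μ)² = (1.27)² + (-2.61)² + (2.55)² + (0.53)² = 15.2084.
Posterior: Inv-Gamma(5.95 + 4/2, 17.60 + 15.2084/2) = Inv-Gamma(7.95, 25.20420).
Posterior β = 25.20420.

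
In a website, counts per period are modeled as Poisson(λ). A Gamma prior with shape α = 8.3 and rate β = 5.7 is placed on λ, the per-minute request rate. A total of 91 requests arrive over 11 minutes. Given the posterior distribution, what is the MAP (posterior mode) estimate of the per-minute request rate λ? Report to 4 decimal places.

5.8862

With a Gamma(shape α, rate β) prior, the Poisson likelihood is conjugate: the posterior is Gamma(α + ΣXᵢ, β + n).
Posterior: Gamma(α+S, β+n) = Gamma(8.3+91, 5.7+11) = Gamma(99.3, 16.7).
Mode of Gamma(α,β) for α≥1 is (α−1)/β = 98.3/16.7 = 5.8862.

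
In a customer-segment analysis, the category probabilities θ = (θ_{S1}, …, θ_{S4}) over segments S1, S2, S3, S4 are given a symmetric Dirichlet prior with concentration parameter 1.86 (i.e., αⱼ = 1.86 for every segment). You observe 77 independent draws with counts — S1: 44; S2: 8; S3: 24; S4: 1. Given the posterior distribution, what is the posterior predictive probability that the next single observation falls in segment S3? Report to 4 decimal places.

0.3063

The Dirichlet prior is conjugate to the Multinomial likelihood: each posterior αⱼ = prior αⱼ + observed count nⱼ.
Posterior concentration: (45.86, 9.86, 25.86, 2.86), total = 84.44.
P(next = S3 | data) = α_{S3}/Σα = 0.3063.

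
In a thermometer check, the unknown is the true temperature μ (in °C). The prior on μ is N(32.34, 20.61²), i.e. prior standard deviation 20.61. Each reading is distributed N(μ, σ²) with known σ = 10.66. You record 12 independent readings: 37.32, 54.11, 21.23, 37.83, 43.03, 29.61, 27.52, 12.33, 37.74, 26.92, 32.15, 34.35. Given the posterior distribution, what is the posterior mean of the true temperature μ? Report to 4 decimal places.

32.8340

For Normal data with known variance σ², a Normal(μ₀, σ₀²) prior on μ is conjugate. Posterior precision = 1/σ₀² + n/σ²; posterior mean is the precision-weighted average of μ₀ and x̄.
Σxᵢ = 37.32 + 54.11 + 21.23 + 37.83 + 43.03 + 29.61 + 27.52 + 12.33 + 37.74 + 26.92 + 32.15 + 34.35 = 394.14, so n·x̄ = 394.14.
σ₀² = 20.61² = 424.7721, σ² = 10.66² = 113.6356; σ² + n·σ₀² = 113.6356 + 12·424.7721 = 5210.9008.
Posterior mean = (μ₀/σ₀² + n·x̄/σ²)/(1/σ₀² + n/σ²) = (σ²·μ₀ + σ₀²·n·x̄)/(σ² + n·σ₀²) = (113.6356·32.34 + 424.7721·394.14)/5210.9008 = 171094.650798/5210.9008 = 32.8340.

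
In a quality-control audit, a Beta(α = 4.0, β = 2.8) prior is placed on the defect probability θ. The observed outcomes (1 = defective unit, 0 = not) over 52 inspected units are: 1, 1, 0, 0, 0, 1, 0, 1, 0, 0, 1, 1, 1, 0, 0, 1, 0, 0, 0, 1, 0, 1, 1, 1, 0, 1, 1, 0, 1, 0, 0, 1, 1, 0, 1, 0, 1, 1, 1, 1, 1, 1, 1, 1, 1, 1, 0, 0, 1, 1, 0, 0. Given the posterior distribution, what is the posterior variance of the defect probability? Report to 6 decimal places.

0.004078

The Beta prior is conjugate to a Binomial/Bernoulli likelihood; the update adds successes to α and failures to β.
Posterior: Beta(α+k, β+n−k) = Beta(4.0+30, 2.8+22) = Beta(34.0, 24.8).
Var = αβ/((α+β)²(α+β+1)) = 34.0·24.8/(58.8²·59.8) = 0.004078.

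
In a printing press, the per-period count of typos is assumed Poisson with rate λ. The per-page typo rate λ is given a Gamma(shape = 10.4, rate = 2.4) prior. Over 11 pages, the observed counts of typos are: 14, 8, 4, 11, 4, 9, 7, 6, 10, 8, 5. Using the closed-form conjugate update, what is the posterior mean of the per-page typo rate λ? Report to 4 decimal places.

7.1940

With a Gamma(shape α, rate β) prior, the Poisson likelihood is conjugate: the posterior is Gamma(α + ΣXᵢ, β + n).
Sum of counts S = 86 over n = 11 pages.
Posterior: Gamma(α+S, β+n) = Gamma(10.4+86, 2.4+11) = Gamma(96.4, 13.4).
Posterior mean = α/β = 96.4/13.4 = 7.1940.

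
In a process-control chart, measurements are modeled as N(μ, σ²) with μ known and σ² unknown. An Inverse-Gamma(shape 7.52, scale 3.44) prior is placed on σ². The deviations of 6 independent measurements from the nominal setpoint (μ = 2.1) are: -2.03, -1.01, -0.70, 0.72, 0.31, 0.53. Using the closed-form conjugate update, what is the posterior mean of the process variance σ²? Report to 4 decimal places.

With known mean μ and an Inverse-Gamma(α, β) prior on σ², the Normal likelihood is conjugate: posterior is Inv-Gamma(α + n/2, β + Σ(xᵢ−μ)²/2).
Σ(xᵢ−μ)² = (-2.03)² + (-1.01)² + (-0.70)² + (0.72)² + (0.31)² + (0.53)² = 6.5264.
Posterior: Inv-Gamma(7.52 + 6/2, 3.44 + 6.5264/2) = Inv-Gamma(10.52, 6.70320).
E[σ²|data] = β/(α−1) = 6.70320/9.52 = 0.7041.

0.7041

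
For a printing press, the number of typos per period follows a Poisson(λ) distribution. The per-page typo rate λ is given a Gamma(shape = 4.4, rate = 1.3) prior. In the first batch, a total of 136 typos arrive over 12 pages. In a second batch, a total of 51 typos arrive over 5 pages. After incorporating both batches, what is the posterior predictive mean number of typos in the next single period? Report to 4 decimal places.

With a Gamma(shape α, rate β) prior, the Poisson likelihood is conjugate: the posterior is Gamma(α + ΣXᵢ, β + n).
After batch 1: Gamma(α+S, β+n) = Gamma(4.4+136, 1.3+12) = Gamma(140.4, 13.3).
After batch 2: Gamma(α+S, β+n) = Gamma(140.4+51, 13.3+5) = Gamma(191.4, 18.3).
The predictive distribution for one future period is NegBinom with mean α/β = 10.4590.

10.4590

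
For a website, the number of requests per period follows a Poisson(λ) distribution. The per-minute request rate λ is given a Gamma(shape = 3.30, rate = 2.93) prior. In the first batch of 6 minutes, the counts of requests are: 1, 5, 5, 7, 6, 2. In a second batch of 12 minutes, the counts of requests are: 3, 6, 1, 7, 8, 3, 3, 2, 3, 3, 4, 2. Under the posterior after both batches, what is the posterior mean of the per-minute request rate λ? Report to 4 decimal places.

3.5499

With a Gamma(shape α, rate β) prior, the Poisson likelihood is conjugate: the posterior is Gamma(α + ΣXᵢ, β + n).
Batch 1: sum of counts S = 26 over n = 6 minutes.
After batch 1: Gamma(α+S, β+n) = Gamma(3.30+26, 2.93+6) = Gamma(29.30, 8.93).
Batch 2: sum of counts S = 45 over n = 12 minutes.
After batch 2: Gamma(α+S, β+n) = Gamma(29.30+45, 8.93+12) = Gamma(74.30, 20.93).
Posterior mean = α/β = 74.30/20.93 = 3.5499.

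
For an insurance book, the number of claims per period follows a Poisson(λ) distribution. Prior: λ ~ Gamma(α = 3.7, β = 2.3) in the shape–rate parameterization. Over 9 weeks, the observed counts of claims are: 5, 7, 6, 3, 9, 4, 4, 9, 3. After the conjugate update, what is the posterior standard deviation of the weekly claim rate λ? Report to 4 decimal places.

0.6485

With a Gamma(shape α, rate β) prior, the Poisson likelihood is conjugate: the posterior is Gamma(α + ΣXᵢ, β + n).
Sum of counts S = 50 over n = 9 weeks.
Posterior: Gamma(α+S, β+n) = Gamma(3.7+50, 2.3+9) = Gamma(53.7, 11.3).
SD = √α/β = √53.7/11.3 = 0.6485.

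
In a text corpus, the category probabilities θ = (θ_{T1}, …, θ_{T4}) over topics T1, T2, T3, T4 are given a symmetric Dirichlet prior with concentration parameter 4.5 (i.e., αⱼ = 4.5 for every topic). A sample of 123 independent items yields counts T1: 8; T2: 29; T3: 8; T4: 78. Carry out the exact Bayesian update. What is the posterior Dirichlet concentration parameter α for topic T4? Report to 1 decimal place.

The Dirichlet prior is conjugate to the Multinomial likelihood: each posterior αⱼ = prior αⱼ + observed count nⱼ.
Posterior concentration: (12.5, 33.5, 12.5, 82.5), total = 141.0.
α_{T4} = 4.5 + 78 = 82.5.

82.5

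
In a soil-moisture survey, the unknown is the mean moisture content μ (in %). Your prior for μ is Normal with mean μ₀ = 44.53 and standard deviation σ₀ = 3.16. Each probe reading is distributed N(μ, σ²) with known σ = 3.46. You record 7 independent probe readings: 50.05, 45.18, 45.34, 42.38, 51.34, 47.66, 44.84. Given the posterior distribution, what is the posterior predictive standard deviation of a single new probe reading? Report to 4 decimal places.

3.6649

For Normal data with known variance σ², a Normal(μ₀, σ₀²) prior on μ is conjugate. Posterior precision = 1/σ₀² + n/σ²; posterior mean is the precision-weighted average of μ₀ and x̄.
σ₀² = 3.16² = 9.9856, σ² = 3.46² = 11.9716; σ² + n·σ₀² = 11.9716 + 7·9.9856 = 81.8708.
Posterior precision = 1/σ₀² + n/σ² = 1/9.9856 + 7/11.9716 = (σ² + n·σ₀²)/(σ₀²σ²) = 81.8708/(9.9856·11.9716); posterior variance σₙ² = σ₀²σ²/(σ² + n·σ₀²) = 9.9856·11.9716/81.8708 = 1.460150.
Predictive variance for one new observation = σₙ² + σ² = 9.9856·11.9716/81.8708 + 11.9716 = σ²·(σ₀² + 81.8708)/81.8708 = 11.9716·91.8564/81.8708 = 13.431750; SD = √(11.9716·91.8564/81.8708) = 3.6649.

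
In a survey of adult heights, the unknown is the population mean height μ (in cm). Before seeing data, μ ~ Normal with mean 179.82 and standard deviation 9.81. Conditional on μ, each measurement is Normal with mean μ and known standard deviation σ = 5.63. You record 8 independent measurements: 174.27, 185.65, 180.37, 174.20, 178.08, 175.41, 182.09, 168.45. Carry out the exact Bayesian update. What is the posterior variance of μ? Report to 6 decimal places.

For Normal data with known variance σ², a Normal(μ₀, σ₀²) prior on μ is conjugate. Posterior precision = 1/σ₀² + n/σ²; posterior mean is the precision-weighted average of μ₀ and x̄.
σ₀² = 9.81² = 96.2361, σ² = 5.63² = 31.6969; σ² + n·σ₀² = 31.6969 + 8·96.2361 = 801.5857.
Posterior precision = 1/σ₀² + n/σ² = 1/96.2361 + 8/31.6969 = (σ² + n·σ₀²)/(σ₀²σ²) = 801.5857/(96.2361·31.6969); posterior variance σₙ² = σ₀²σ²/(σ² + n·σ₀²) = 96.2361·31.6969/801.5857 = 3.805440.

3.805440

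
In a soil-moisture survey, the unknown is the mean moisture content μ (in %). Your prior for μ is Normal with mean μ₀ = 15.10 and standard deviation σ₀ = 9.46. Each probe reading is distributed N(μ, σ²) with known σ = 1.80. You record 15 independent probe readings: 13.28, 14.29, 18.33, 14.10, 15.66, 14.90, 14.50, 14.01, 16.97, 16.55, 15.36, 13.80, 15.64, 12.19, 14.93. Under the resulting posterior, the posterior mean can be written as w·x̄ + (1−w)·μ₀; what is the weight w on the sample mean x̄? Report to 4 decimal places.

For Normal data with known variance σ², a Normal(μ₀, σ₀²) prior on μ is conjugate. Posterior precision = 1/σ₀² + n/σ²; posterior mean is the precision-weighted average of μ₀ and x̄.
σ₀² = 9.46² = 89.4916, σ² = 1.80² = 3.24. Prior precision 1/σ₀² = 1/89.4916; data precision n/σ² = 15/3.24.
w = (n/σ²)/(1/σ₀² + n/σ²) = n·σ₀²/(σ² + n·σ₀²) = 15·89.4916/(3.24 + 15·89.4916) = 1342.374/1345.614 = 0.9976.

0.9976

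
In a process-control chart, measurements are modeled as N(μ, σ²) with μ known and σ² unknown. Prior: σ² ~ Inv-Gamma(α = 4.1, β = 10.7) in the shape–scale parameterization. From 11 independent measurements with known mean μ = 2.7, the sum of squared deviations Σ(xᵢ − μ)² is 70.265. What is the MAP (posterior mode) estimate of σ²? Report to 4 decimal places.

With known mean μ and an Inverse-Gamma(α, β) prior on σ², the Normal likelihood is conjugate: posterior is Inv-Gamma(α + n/2, β + Σ(xᵢ−μ)²/2).
Posterior: Inv-Gamma(4.1 + 11/2, 10.7 + 70.265/2) = Inv-Gamma(9.60, 45.8325).
Mode = β/(α+1) = 45.8325/10.60 = 4.3238.

4.3238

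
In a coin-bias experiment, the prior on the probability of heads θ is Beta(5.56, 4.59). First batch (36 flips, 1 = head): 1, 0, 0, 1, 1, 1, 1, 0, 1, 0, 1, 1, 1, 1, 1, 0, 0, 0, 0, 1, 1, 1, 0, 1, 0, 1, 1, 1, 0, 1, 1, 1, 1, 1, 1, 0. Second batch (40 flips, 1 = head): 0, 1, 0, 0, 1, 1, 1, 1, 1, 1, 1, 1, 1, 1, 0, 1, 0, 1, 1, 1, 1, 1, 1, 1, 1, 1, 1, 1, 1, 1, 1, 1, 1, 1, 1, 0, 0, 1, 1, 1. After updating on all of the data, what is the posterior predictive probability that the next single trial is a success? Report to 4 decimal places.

0.7262

The Beta prior is conjugate to a Binomial/Bernoulli likelihood; the update adds successes to α and failures to β.
After batch 1: Beta(5.56+24, 4.59+12) = Beta(29.56, 16.59).
After batch 2: Beta(29.56+33, 16.59+7) = Beta(62.56, 23.59).
For a single future Bernoulli trial, P(success | data) = α/(α+β) = 0.7262.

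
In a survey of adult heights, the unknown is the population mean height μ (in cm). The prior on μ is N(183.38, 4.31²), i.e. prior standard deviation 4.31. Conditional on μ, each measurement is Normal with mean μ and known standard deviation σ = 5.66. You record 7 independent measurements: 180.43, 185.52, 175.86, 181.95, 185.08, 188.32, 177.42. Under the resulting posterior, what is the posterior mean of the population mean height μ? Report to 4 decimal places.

For Normal data with known variance σ², a Normal(μ₀, σ₀²) prior on μ is conjugate. Posterior precision = 1/σ₀² + n/σ²; posterior mean is the precision-weighted average of μ₀ and x̄.
Σxᵢ = 180.43 + 185.52 + 175.86 + 181.95 + 185.08 + 188.32 + 177.42 = 1274.58, so n·x̄ = 1274.58.
σ₀² = 4.31² = 18.5761, σ² = 5.66² = 32.0356; σ² + n·σ₀² = 32.0356 + 7·18.5761 = 162.0683.
Posterior mean = (μ₀/σ₀² + n·x̄/σ²)/(1/σ₀² + n/σ²) = (σ²·μ₀ + σ₀²·n·x̄)/(σ² + n·σ₀²) = (32.0356·183.38 + 18.5761·1274.58)/162.0683 = 29551.413866/162.0683 = 182.3393.

182.3393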